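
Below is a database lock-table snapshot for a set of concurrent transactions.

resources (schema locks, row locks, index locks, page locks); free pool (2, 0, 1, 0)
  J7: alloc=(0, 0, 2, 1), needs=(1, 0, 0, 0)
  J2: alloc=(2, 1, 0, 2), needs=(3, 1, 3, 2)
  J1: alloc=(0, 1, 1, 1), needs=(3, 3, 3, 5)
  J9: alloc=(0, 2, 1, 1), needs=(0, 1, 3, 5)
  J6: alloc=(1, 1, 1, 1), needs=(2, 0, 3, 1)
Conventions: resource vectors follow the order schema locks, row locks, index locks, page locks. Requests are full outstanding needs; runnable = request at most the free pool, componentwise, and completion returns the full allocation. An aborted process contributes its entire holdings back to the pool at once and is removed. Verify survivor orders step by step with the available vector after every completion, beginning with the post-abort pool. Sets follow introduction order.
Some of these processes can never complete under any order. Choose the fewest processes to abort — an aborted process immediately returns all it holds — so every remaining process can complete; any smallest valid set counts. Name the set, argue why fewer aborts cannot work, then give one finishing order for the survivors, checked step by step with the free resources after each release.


The answer: abort J9.
Key observation: J1 could never have finished before the abort; with (0, 2, 1, 1) returned by J9, it fits at step 4.
Minimality: the empty abort set fails — the state is deadlocked as it stands.
Survivors finish in the order: J7, J6, J2, J1. Check, step by step (pool after the aborts first):
  pool = (2, 2, 2, 1)
  J7: need (1, 0, 0, 0) fits (2, 2, 2, 1); releases (0, 0, 2, 1), pool now (2, 2, 4, 2)
  J6: need (2, 0, 3, 1) fits (2, 2, 4, 2); releases (1, 1, 1, 1), pool now (3, 3, 5, 3)
  J2: need (3, 1, 3, 2) fits (3, 3, 5, 3); releases (2, 1, 0, 2), pool now (5, 4, 5, 5)
  J1: need (3, 3, 3, 5) fits (5, 4, 5, 5); releases (0, 1, 1, 1), pool now (5, 5, 6, 6)


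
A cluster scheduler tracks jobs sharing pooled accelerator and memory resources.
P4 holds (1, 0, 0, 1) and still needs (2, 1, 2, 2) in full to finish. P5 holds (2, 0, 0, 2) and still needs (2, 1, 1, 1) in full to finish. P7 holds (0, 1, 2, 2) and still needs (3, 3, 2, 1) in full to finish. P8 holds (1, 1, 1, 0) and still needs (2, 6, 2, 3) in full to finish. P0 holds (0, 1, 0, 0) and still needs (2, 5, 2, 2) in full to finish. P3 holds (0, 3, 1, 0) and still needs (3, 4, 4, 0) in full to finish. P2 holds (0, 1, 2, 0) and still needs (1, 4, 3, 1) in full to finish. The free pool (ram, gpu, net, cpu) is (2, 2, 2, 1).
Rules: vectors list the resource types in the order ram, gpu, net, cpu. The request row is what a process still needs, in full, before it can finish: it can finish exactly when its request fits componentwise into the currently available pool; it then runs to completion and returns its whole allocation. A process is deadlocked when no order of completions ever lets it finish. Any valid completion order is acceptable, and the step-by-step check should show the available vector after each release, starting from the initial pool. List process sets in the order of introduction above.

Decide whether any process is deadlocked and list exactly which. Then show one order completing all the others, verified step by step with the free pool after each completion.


The deadlocked set is P7, P8, P0, P3 and P2.
Key observation: the pool after P5, P4 is (5, 2, 2, 4); every surviving request exceeds it in gpu, so progress ends there.
The rest can finish in the order P5, P4. Check, step by step:
  pool = (2, 2, 2, 1)
  P5 needs (2, 1, 1, 1) <= (2, 2, 2, 1) -> finishes; pool += (2, 0, 0, 2) = (4, 2, 2, 3)
  P4 needs (2, 1, 2, 2) <= (4, 2, 2, 3) -> finishes; pool += (1, 0, 0, 1) = (5, 2, 2, 4)
None of the blocked processes ever fits:
  P7 still needs (3, 3, 2, 1) but only (5, 2, 2, 4) is free — short on gpu
  P8 still needs (2, 6, 2, 3) but only (5, 2, 2, 4) is free — short on gpu
  P0 still needs (2, 5, 2, 2) but only (5, 2, 2, 4) is free — short on gpu
  P3 still needs (3, 4, 4, 0) but only (5, 2, 2, 4) is free — short on gpu and net
  P2 still needs (1, 4, 3, 1) but only (5, 2, 2, 4) is free — short on gpu and net


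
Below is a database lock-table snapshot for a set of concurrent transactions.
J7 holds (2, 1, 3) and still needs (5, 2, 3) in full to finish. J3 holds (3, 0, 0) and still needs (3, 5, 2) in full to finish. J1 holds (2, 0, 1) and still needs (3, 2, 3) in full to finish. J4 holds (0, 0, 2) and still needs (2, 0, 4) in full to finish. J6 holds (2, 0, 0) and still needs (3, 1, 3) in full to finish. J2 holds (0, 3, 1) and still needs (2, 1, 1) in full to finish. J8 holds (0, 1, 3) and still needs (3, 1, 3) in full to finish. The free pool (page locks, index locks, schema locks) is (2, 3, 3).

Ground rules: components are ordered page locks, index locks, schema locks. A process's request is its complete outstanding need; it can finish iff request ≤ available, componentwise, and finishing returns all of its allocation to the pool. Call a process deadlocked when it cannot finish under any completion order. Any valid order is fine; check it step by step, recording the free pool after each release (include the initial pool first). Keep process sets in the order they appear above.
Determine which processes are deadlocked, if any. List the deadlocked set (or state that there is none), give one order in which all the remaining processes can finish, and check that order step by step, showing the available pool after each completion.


Deadlocked: J7, J3, J1, J6 and J8.
Key observation: the wall is page locks: completing J2, J4 brings the pool only to (2, 6, 6), and all the rest need more.
One completion order for the rest: J2, J4. Step-by-step check:
  pool = (2, 3, 3)
  run J2 (needs (2, 1, 1), free (2, 3, 3)); after release of (0, 3, 1) the pool is (2, 6, 4)
  run J4 (needs (2, 0, 4), free (2, 6, 4)); after release of (0, 0, 2) the pool is (2, 6, 6)
None of the blocked processes ever fits:
  J7 cannot run: need (5, 2, 3) vs free (2, 6, 6) (insufficient page locks)
  J3 cannot run: need (3, 5, 2) vs free (2, 6, 6) (insufficient page locks)
  J1 cannot run: need (3, 2, 3) vs free (2, 6, 6) (insufficient page locks)
  J6 cannot run: need (3, 1, 3) vs free (2, 6, 6) (insufficient page locks)
  J8 cannot run: need (3, 1, 3) vs free (2, 6, 6) (insufficient page locks)


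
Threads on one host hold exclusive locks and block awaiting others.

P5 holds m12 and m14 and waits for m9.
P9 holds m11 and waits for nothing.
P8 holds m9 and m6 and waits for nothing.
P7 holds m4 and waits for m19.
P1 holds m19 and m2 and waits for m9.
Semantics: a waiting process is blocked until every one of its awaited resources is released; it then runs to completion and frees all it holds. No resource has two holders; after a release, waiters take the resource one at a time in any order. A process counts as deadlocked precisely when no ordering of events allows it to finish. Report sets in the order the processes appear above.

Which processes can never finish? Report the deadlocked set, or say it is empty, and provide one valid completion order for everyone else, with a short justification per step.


No process is deadlocked.
Key observation: no waiting chain loops back on itself — every chain ends at a process that waits on nothing, so everyone eventually runs.
One completion order for the rest: P8, P1, P7, P9, P5.
Step-by-step check:
  run P8 (it waits on nothing); releases m9 and m6
  run P1 (all its waits — m9 — are resolved); releases m19 and m2
  run P7 (all its waits — m19 — are resolved); releases m4
  run P9 (it waits on nothing); releases m11
  run P5 (all its waits — m9 — are resolved); releases m12 and m14


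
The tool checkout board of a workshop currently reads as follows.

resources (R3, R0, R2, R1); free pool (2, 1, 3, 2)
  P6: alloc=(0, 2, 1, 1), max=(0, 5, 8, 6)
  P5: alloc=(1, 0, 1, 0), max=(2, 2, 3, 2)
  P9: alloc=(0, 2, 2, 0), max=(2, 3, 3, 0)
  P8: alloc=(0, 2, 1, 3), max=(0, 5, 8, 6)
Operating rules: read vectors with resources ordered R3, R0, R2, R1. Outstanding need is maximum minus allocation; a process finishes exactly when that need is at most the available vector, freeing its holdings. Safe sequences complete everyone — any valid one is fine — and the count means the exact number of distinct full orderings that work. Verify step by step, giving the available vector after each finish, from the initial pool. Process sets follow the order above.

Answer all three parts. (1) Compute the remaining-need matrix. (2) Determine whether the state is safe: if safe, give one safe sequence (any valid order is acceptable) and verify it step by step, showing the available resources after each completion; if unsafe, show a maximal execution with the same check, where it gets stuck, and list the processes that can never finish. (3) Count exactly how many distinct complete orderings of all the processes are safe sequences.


(1) Need matrix, components ordered R3, R0, R2, R1:
  P6: (0, 3, 7, 5)
  P5: (1, 2, 2, 2)
  P9: (2, 1, 1, 0)
  P8: (0, 3, 7, 3)
(2) UNSAFE.
Key observation: P9, P5 can finish, but then (3, 3, 6, 2) is all there is, and the blocked group's R2 demands exceed it.
A maximal execution: P9, P5 — then nothing else fits. Check, step by step:
  pool = (2, 1, 3, 2)
  P9: need (2, 1, 1, 0) fits (2, 1, 3, 2); releases (0, 2, 2, 0), pool now (2, 3, 5, 2)
  P5: need (1, 2, 2, 2) fits (2, 3, 5, 2); releases (1, 0, 1, 0), pool now (3, 3, 6, 2)
  blocked: P6 wants (0, 3, 7, 5), pool (3, 3, 6, 2) — not enough R2 and R1
  blocked: P8 wants (0, 3, 7, 3), pool (3, 3, 6, 2) — not enough R2 and R1
Permanently blocked: P6 and P8.
(3) Exactly 0 of the possible complete orderings are safe sequences.


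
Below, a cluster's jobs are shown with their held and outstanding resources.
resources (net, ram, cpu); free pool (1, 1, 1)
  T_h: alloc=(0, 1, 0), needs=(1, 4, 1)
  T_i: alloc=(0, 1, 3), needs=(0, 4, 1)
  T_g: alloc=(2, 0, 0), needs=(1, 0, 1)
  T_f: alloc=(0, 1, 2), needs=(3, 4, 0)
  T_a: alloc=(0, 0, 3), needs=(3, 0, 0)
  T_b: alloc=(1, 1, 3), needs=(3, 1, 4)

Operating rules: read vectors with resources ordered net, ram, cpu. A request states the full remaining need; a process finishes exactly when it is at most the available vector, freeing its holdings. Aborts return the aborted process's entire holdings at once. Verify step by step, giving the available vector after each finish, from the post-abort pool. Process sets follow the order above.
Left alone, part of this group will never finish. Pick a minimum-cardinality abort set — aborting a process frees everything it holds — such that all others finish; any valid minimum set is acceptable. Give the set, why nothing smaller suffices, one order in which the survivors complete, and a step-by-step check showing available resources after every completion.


Minimum abort set: T_i and T_f.
Key observation: no ordering could ever have run T_h before the abort of T_i and T_f; with (0, 2, 5) back in the pool it fits at step 4.
No one abort is enough; case by case: T_h alone leaves T_i blocked (short on ram); T_i alone leaves T_h blocked (short on ram); T_g alone leaves T_h blocked (short on ram); T_f alone leaves T_h blocked (short on ram); T_a alone leaves T_h blocked (short on ram); T_b alone leaves T_h blocked (short on ram).
One survivor order: T_g, T_a, T_b, T_h. Check, step by step (post-abort pool first):
  pool = (1, 3, 6)
  run T_g (needs (1, 0, 1), free (1, 3, 6)); after release of (2, 0, 0) the pool is (3, 3, 6)
  run T_a (needs (3, 0, 0), free (3, 3, 6)); after release of (0, 0, 3) the pool is (3, 3, 9)
  run T_b (needs (3, 1, 4), free (3, 3, 9)); after release of (1, 1, 3) the pool is (4, 4, 12)
  run T_h (needs (1, 4, 1), free (4, 4, 12)); after release of (0, 1, 0) the pool is (4, 5, 12)


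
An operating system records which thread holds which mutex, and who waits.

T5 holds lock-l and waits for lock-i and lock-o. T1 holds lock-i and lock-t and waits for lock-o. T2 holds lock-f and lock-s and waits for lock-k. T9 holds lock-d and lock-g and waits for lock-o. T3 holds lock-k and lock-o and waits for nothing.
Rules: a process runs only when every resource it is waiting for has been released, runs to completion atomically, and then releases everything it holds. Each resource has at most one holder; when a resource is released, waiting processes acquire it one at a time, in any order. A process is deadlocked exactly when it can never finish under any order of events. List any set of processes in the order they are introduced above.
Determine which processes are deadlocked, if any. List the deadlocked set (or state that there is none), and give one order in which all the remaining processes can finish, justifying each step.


Nothing here is deadlocked.
Key observation: although several processes wait, no cycle exists — each chain bottoms out at a free runner.
One completion order for the rest: T3, T1, T2, T5, T9.
Step-by-step check:
  T3 waits on nothing -> runs at once and releases lock-k and lock-o
  T1 waits on lock-o — all released -> runs and releases lock-i and lock-t
  T2 waits on lock-k — all released -> runs and releases lock-f and lock-s
  T5 waits on lock-i and lock-o — all released -> runs and releases lock-l
  T9 waits on lock-o — all released -> runs and releases lock-d and lock-g


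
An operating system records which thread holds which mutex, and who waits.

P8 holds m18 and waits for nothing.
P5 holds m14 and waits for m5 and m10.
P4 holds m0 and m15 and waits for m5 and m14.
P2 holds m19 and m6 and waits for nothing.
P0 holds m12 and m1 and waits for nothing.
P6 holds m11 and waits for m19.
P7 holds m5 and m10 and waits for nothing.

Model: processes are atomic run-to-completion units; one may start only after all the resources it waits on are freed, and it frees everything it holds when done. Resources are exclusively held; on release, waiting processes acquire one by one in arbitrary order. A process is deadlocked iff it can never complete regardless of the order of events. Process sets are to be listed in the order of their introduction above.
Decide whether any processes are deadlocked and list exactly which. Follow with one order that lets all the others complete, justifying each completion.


The deadlocked set is empty.
Key observation: no waiting chain loops back on itself — every chain ends at a process that waits on nothing, so everyone eventually runs.
One completion order for the rest: P2, P0, P6, P8, P7, P5, P4.
Check, step by step:
  P2 waits on nothing -> runs at once and releases m19 and m6
  P0 waits on nothing -> runs at once and releases m12 and m1
  run P6 (all its waits — m19 — are resolved); releases m11
  P8 waits on nothing -> runs at once and releases m18
  P7 waits on nothing -> runs at once and releases m5 and m10
  run P5 (all its waits — m5 and m10 — are resolved); releases m14
  run P4 (all its waits — m5 and m14 — are resolved); releases m0 and m15


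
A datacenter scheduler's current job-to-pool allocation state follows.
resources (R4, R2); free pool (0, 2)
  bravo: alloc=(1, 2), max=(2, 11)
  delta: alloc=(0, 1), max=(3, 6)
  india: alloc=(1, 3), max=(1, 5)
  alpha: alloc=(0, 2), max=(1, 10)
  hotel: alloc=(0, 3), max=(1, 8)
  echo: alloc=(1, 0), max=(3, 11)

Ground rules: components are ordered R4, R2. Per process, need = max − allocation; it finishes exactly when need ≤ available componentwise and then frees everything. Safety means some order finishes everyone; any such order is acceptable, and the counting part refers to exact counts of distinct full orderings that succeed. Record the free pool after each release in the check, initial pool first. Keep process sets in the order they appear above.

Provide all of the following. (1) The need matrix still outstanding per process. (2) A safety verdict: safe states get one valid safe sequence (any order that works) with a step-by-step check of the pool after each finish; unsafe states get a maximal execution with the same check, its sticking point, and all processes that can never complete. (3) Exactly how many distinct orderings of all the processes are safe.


(1) Need matrix, components ordered R4, R2:
  bravo: (1, 9)
  delta: (3, 5)
  india: (0, 2)
  alpha: (1, 8)
  hotel: (1, 5)
  echo: (2, 11)
(2) SAFE, for example via the order india, hotel, alpha, bravo, echo, delta.
Key observation: the first exact fit in this order is india — it needs (0, 2) with (0, 2) free, meeting a requested resource to the last unit.
Verifying each step:
  pool = (0, 2)
  india: need (0, 2) fits (0, 2); releases (1, 3), pool now (1, 5)
  hotel: need (1, 5) fits (1, 5); releases (0, 3), pool now (1, 8)
  alpha: need (1, 8) fits (1, 8); releases (0, 2), pool now (1, 10)
  bravo: need (1, 9) fits (1, 10); releases (1, 2), pool now (2, 12)
  echo: need (2, 11) fits (2, 12); releases (1, 0), pool now (3, 12)
  delta: need (3, 5) fits (3, 12); releases (0, 1), pool now (3, 13)
(3) Precisely 1 of the possible complete orderings is a safe sequence.


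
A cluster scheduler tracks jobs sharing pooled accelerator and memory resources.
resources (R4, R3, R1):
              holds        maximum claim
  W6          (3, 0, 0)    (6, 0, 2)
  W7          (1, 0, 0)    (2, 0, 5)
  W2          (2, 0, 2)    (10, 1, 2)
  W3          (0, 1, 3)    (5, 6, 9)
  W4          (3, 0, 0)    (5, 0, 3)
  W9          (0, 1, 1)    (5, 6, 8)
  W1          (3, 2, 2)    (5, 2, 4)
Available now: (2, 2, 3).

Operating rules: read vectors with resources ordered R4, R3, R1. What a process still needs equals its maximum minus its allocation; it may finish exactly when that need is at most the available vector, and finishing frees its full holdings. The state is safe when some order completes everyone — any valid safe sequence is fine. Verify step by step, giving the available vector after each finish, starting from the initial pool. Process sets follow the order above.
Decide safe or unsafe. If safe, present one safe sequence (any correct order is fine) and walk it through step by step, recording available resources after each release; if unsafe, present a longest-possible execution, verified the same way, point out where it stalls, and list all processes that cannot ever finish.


UNSAFE — no complete ordering exists.
Key observation: once W4, W1, W7, W6, W2 finish, the pool peaks at (14, 4, 7) — and every remaining process still needs more R3 than that.
The run W4, W1, W7, W6, W2 cannot be extended any further. Check, step by step:
  pool = (2, 2, 3)
  run W4 (needs (2, 0, 3), free (2, 2, 3)); after release of (3, 0, 0) the pool is (5, 2, 3)
  run W1 (needs (2, 0, 2), free (5, 2, 3)); after release of (3, 2, 2) the pool is (8, 4, 5)
  run W7 (needs (1, 0, 5), free (8, 4, 5)); after release of (1, 0, 0) the pool is (9, 4, 5)
  run W6 (needs (3, 0, 2), free (9, 4, 5)); after release of (3, 0, 0) the pool is (12, 4, 5)
  run W2 (needs (8, 1, 0), free (12, 4, 5)); after release of (2, 0, 2) the pool is (14, 4, 7)
  blocked: W3 wants (5, 5, 6), pool (14, 4, 7) — not enough R3
  blocked: W9 wants (5, 5, 7), pool (14, 4, 7) — not enough R3
Never able to finish: W3 and W9.


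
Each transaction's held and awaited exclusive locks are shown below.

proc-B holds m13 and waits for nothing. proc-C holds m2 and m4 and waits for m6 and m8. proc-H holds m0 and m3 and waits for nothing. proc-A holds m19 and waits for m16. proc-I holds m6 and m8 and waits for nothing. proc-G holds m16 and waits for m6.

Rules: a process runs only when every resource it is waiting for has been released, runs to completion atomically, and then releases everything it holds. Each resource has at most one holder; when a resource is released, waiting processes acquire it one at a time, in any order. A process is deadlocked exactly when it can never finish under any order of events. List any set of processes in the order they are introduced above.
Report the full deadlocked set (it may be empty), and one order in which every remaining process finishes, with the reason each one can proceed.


The deadlocked set is empty.
Key observation: the waits form no ring: some process can always run, and its releases unblock the others one by one.
A valid finishing order for the others: proc-I, proc-B, proc-H, proc-G, proc-A, proc-C.
Check, step by step:
  proc-I waits on nothing -> runs at once and releases m6 and m8
  proc-B waits on nothing -> runs at once and releases m13
  proc-H waits on nothing -> runs at once and releases m0 and m3
  proc-G waits on m6 — all released -> runs and releases m16
  proc-A waits on m16 — all released -> runs and releases m19
  proc-C waits on m6 and m8 — all released -> runs and releases m2 and m4


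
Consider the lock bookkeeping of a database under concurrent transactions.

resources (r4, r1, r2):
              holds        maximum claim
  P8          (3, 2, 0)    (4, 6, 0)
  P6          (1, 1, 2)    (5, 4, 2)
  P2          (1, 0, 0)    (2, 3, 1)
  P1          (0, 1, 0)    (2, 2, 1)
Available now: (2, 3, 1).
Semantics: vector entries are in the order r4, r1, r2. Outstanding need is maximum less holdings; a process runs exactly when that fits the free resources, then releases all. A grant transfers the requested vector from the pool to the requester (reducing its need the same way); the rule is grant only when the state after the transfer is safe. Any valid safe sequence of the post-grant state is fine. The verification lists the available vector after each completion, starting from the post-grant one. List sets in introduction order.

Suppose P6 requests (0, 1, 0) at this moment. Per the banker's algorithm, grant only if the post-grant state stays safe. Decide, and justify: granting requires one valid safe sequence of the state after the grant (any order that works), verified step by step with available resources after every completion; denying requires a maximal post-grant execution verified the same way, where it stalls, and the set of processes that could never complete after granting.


DENY: after the grant no complete ordering would exist.
Key observation: after P1, P2 the pool peaks at (3, 3, 1), and each blocked process is short somewhere: P8 on r1; P6 on r4.
On the post-grant state, P1, P2 is a maximal run — nothing extends it. Walking it through:
  pool = (2, 2, 1)
  run P1 (needs (2, 1, 1), free (2, 2, 1)); after release of (0, 1, 0) the pool is (2, 3, 1)
  run P2 (needs (1, 3, 1), free (2, 3, 1)); after release of (1, 0, 0) the pool is (3, 3, 1)
  blocked: P8 wants (1, 4, 0), pool (3, 3, 1) — not enough r1
  blocked: P6 wants (4, 2, 0), pool (3, 3, 1) — not enough r4
Post-grant, the permanently blocked set is P8 and P6.


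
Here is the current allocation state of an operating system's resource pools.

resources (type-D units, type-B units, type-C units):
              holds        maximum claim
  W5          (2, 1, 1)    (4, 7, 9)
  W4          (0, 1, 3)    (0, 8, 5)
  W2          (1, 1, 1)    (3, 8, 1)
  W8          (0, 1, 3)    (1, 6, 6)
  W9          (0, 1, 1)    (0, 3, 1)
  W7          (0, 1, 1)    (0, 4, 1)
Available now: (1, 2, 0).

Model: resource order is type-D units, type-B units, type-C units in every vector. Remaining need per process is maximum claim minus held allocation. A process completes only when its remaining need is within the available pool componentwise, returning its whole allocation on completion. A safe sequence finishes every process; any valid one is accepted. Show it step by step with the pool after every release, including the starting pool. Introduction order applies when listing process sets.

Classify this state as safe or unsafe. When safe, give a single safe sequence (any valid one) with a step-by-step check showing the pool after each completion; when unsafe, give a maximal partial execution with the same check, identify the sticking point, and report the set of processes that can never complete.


UNSAFE — no complete ordering exists.
Key observation: type-B units is the bottleneck — with W9, W7 done the pool holds (1, 4, 2), short of every remaining need.
The run W9, W7 cannot be extended any further. Verifying each step:
  pool = (1, 2, 0)
  W9: need (0, 2, 0) fits (1, 2, 0); releases (0, 1, 1), pool now (1, 3, 1)
  W7: need (0, 3, 0) fits (1, 3, 1); releases (0, 1, 1), pool now (1, 4, 2)
  W5 still needs (2, 6, 8) but only (1, 4, 2) is free — short on type-D units, type-B units and type-C units
  W4 still needs (0, 7, 2) but only (1, 4, 2) is free — short on type-B units
  W2 still needs (2, 7, 0) but only (1, 4, 2) is free — short on type-D units and type-B units
  W8 still needs (1, 5, 3) but only (1, 4, 2) is free — short on type-B units and type-C units
Permanently blocked: W5, W4, W2 and W8.


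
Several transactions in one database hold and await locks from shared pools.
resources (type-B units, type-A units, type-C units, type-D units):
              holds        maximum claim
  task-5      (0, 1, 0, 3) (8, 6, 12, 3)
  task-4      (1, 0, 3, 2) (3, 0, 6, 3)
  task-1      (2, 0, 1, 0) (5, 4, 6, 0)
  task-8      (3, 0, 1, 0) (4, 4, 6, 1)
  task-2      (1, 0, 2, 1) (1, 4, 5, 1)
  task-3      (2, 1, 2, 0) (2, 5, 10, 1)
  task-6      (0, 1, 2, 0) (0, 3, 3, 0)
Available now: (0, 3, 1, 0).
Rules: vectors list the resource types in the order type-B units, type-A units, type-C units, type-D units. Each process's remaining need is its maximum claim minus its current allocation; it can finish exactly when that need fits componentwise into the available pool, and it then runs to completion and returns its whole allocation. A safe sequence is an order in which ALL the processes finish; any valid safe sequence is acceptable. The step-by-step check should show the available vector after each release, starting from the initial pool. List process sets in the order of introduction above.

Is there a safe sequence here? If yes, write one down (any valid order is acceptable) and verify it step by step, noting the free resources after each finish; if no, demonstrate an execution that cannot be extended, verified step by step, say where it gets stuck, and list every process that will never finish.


SAFE. One safe sequence: task-6, task-2, task-8, task-4, task-1, task-3, task-5.
Key observation: the order's first zero-slack moment is task-6 ((0, 2, 1, 0) needed, (0, 3, 1, 0) free — a requested resource with nothing to spare).
Walking it through:
  pool = (0, 3, 1, 0)
  task-6: need (0, 2, 1, 0) fits (0, 3, 1, 0); releases (0, 1, 2, 0), pool now (0, 4, 3, 0)
  task-2: need (0, 4, 3, 0) fits (0, 4, 3, 0); releases (1, 0, 2, 1), pool now (1, 4, 5, 1)
  task-8: need (1, 4, 5, 1) fits (1, 4, 5, 1); releases (3, 0, 1, 0), pool now (4, 4, 6, 1)
  task-4: need (2, 0, 3, 1) fits (4, 4, 6, 1); releases (1, 0, 3, 2), pool now (5, 4, 9, 3)
  task-1: need (3, 4, 5, 0) fits (5, 4, 9, 3); releases (2, 0, 1, 0), pool now (7, 4, 10, 3)
  task-3: need (0, 4, 8, 1) fits (7, 4, 10, 3); releases (2, 1, 2, 0), pool now (9, 5, 12, 3)
  task-5: need (8, 5, 12, 0) fits (9, 5, 12, 3); releases (0, 1, 0, 3), pool now (9, 6, 12, 6)


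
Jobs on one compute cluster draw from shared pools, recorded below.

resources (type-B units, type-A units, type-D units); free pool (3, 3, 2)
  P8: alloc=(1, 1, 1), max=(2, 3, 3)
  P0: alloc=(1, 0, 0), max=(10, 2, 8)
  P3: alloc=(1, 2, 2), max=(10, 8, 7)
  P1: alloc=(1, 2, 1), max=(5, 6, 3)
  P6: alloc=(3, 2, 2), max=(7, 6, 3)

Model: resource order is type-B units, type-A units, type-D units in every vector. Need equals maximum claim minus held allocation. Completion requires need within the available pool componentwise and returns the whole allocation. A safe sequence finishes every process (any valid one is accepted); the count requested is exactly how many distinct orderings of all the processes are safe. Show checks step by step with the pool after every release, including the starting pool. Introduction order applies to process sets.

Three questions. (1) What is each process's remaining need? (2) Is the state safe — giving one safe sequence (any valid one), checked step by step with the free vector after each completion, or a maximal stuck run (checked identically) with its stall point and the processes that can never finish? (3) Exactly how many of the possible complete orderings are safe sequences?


(1) Remaining need (order type-B units, type-A units, type-D units):
  P8: (1, 2, 2)
  P0: (9, 2, 8)
  P3: (9, 6, 5)
  P1: (4, 4, 2)
  P6: (4, 4, 1)
(2) The state is UNSAFE.
Key observation: P8, P1, P6 can finish, but then (8, 8, 6) is all there is, and the blocked group's type-B units demands exceed it.
The run P8, P1, P6 cannot be extended any further. Step-by-step check:
  pool = (3, 3, 2)
  run P8 (needs (1, 2, 2), free (3, 3, 2)); after release of (1, 1, 1) the pool is (4, 4, 3)
  run P1 (needs (4, 4, 2), free (4, 4, 3)); after release of (1, 2, 1) the pool is (5, 6, 4)
  run P6 (needs (4, 4, 1), free (5, 6, 4)); after release of (3, 2, 2) the pool is (8, 8, 6)
  blocked: P0 wants (9, 2, 8), pool (8, 8, 6) — not enough type-B units and type-D units
  blocked: P3 wants (9, 6, 5), pool (8, 8, 6) — not enough type-B units
Never able to finish: P0 and P3.
(3) The exact count: 0 of the possible complete orderings are safe sequences.


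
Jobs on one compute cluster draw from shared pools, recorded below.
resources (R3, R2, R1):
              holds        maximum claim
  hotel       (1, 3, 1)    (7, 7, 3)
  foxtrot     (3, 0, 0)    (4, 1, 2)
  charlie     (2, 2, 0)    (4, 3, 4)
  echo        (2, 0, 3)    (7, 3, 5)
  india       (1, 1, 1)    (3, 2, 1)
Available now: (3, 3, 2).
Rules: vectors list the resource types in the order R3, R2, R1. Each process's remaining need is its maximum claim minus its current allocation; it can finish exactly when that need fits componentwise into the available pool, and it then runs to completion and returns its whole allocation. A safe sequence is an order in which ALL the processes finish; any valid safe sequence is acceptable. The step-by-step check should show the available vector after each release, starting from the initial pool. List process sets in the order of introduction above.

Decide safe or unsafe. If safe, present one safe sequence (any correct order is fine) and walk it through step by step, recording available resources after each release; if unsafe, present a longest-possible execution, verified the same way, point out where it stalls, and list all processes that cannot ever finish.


The state is SAFE; one workable sequence: foxtrot, india, echo, charlie, hotel.
Key observation: foxtrot is the earliest step where a requested resource binds exactly: need (1, 1, 2), pool (3, 3, 2) at its turn.
Walking it through:
  pool = (3, 3, 2)
  foxtrot needs (1, 1, 2) <= (3, 3, 2) -> finishes; pool += (3, 0, 0) = (6, 3, 2)
  india needs (2, 1, 0) <= (6, 3, 2) -> finishes; pool += (1, 1, 1) = (7, 4, 3)
  echo needs (5, 3, 2) <= (7, 4, 3) -> finishes; pool += (2, 0, 3) = (9, 4, 6)
  charlie needs (2, 1, 4) <= (9, 4, 6) -> finishes; pool += (2, 2, 0) = (11, 6, 6)
  hotel needs (6, 4, 2) <= (11, 6, 6) -> finishes; pool += (1, 3, 1) = (12, 9, 7)


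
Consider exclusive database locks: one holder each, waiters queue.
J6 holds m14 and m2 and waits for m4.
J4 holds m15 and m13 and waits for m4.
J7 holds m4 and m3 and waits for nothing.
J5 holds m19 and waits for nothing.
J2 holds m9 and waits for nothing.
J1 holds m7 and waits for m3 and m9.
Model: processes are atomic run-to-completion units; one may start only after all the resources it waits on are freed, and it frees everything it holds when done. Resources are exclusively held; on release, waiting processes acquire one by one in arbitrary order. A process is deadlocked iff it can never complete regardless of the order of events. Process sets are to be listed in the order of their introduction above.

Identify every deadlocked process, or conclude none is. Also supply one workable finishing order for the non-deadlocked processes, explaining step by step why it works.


The deadlocked set is empty.
Key observation: no waiting chain loops back on itself — every chain ends at a process that waits on nothing, so everyone eventually runs.
A valid finishing order for the others: J5, J7, J2, J6, J1, J4.
Verifying each step:
  J5 waits on nothing -> runs at once and releases m19
  J7 waits on nothing -> runs at once and releases m4 and m3
  J2 waits on nothing -> runs at once and releases m9
  J6 waits on m4 — all released -> runs and releases m14 and m2
  J1 waits on m3 and m9 — all released -> runs and releases m7
  J4 waits on m4 — all released -> runs and releases m15 and m13


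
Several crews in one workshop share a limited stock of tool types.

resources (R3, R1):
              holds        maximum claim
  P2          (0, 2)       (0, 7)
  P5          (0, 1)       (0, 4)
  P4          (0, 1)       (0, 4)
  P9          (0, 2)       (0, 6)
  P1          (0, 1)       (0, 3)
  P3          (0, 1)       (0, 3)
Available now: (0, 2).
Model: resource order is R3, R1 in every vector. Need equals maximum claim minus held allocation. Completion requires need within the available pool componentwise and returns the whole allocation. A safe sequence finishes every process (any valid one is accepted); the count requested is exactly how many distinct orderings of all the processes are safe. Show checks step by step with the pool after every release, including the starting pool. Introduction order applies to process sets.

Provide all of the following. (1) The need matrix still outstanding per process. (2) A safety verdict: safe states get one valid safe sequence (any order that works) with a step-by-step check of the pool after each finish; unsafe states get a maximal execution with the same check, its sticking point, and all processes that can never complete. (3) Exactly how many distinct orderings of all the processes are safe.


(1) Remaining need (order R3, R1):
  P2: (0, 5)
  P5: (0, 3)
  P4: (0, 3)
  P9: (0, 4)
  P1: (0, 2)
  P3: (0, 2)
(2) SAFE, for example via the order P1, P3, P9, P4, P5, P2.
Key observation: P1 marks the first exact bind of the order: its need (0, 2) fits the free (0, 2) with zero slack on a requested resource.
Walking it through:
  pool = (0, 2)
  P1: need (0, 2) fits (0, 2); releases (0, 1), pool now (0, 3)
  P3: need (0, 2) fits (0, 3); releases (0, 1), pool now (0, 4)
  P9: need (0, 4) fits (0, 4); releases (0, 2), pool now (0, 6)
  P4: need (0, 3) fits (0, 6); releases (0, 1), pool now (0, 7)
  P5: need (0, 3) fits (0, 7); releases (0, 1), pool now (0, 8)
  P2: need (0, 5) fits (0, 8); releases (0, 2), pool now (0, 10)
(3) The exact count: 108 of the possible complete orderings are safe sequences.


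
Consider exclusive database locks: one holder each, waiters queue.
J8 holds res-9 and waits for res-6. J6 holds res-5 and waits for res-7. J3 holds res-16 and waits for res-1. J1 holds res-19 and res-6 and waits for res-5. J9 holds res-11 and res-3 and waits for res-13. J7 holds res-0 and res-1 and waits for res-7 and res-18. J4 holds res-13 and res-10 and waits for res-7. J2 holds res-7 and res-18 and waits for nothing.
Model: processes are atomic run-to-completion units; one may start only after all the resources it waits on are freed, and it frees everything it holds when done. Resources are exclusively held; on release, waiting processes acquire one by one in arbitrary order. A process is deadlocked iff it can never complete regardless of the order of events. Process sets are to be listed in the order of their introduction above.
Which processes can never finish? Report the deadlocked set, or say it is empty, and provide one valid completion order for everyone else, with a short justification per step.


Nothing here is deadlocked.
Key observation: although several processes wait, no cycle exists — each chain bottoms out at a free runner.
The rest can finish in the order J2, J6, J4, J7, J9, J1, J8, J3.
Verifying each step:
  J2 waits on nothing -> runs at once and releases res-7 and res-18
  run J6 (all its waits — res-7 — are resolved); releases res-5
  run J4 (all its waits — res-7 — are resolved); releases res-13 and res-10
  run J7 (all its waits — res-7 and res-18 — are resolved); releases res-0 and res-1
  run J9 (all its waits — res-13 — are resolved); releases res-11 and res-3
  run J1 (all its waits — res-5 — are resolved); releases res-19 and res-6
  run J8 (all its waits — res-6 — are resolved); releases res-9
  run J3 (all its waits — res-1 — are resolved); releases res-16


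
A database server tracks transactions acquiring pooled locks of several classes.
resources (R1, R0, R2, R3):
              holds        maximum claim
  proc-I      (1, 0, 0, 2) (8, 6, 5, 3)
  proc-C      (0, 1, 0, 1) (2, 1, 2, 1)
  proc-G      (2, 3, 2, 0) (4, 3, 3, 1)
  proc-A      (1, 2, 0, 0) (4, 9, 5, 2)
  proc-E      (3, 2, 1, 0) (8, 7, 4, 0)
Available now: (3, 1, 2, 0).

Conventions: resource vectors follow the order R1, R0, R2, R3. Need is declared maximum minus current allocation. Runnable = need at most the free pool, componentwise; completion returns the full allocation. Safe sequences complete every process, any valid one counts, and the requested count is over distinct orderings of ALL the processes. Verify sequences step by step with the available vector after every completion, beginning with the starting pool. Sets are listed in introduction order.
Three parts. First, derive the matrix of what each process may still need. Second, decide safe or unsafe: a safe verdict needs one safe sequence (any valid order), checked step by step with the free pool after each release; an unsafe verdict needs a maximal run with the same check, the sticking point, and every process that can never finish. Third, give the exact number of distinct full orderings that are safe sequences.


(1) Outstanding need per process (order R1, R0, R2, R3):
  proc-I: (7, 6, 5, 1)
  proc-C: (2, 0, 2, 0)
  proc-G: (2, 0, 1, 1)
  proc-A: (3, 7, 5, 2)
  proc-E: (5, 5, 3, 0)
(2) SAFE — a valid safe sequence is proc-C, proc-G, proc-E, proc-I, proc-A.
Key observation: reading the order forward, proc-C is the first process whose need (2, 0, 2, 0) meets the free pool (3, 1, 2, 0) exactly on a resource it requests.
Verifying each step:
  pool = (3, 1, 2, 0)
  proc-C needs (2, 0, 2, 0) <= (3, 1, 2, 0) -> finishes; pool += (0, 1, 0, 1) = (3, 2, 2, 1)
  proc-G needs (2, 0, 1, 1) <= (3, 2, 2, 1) -> finishes; pool += (2, 3, 2, 0) = (5, 5, 4, 1)
  proc-E needs (5, 5, 3, 0) <= (5, 5, 4, 1) -> finishes; pool += (3, 2, 1, 0) = (8, 7, 5, 1)
  proc-I needs (7, 6, 5, 1) <= (8, 7, 5, 1) -> finishes; pool += (1, 0, 0, 2) = (9, 7, 5, 3)
  proc-A needs (3, 7, 5, 2) <= (9, 7, 5, 3) -> finishes; pool += (1, 2, 0, 0) = (10, 9, 5, 3)
(3) The exact count: 1 of the possible complete orderings is a safe sequence.


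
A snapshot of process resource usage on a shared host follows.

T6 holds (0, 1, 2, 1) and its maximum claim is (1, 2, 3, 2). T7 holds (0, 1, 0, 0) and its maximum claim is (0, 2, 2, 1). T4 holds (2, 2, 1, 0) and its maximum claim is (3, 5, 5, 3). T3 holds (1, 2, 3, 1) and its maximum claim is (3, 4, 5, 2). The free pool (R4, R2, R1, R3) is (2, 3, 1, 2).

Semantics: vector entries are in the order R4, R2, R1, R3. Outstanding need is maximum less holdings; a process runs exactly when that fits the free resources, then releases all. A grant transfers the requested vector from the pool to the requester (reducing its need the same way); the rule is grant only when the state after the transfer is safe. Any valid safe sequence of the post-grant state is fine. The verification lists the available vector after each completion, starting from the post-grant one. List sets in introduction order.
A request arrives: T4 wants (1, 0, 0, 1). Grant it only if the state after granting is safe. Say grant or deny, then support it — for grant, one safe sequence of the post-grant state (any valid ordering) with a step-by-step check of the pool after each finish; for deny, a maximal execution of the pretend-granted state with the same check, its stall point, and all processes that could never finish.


DENY — the pretend-granted state is unsafe.
Key observation: after T6, T7 the pool peaks at (1, 5, 3, 2), and each blocked process is short somewhere: T4 on R1; T3 on R4.
On the post-grant state, T6, T7 is a maximal run — nothing extends it. Verifying each step:
  pool = (1, 3, 1, 1)
  T6: need (1, 1, 1, 1) fits (1, 3, 1, 1); releases (0, 1, 2, 1), pool now (1, 4, 3, 2)
  T7: need (0, 1, 2, 1) fits (1, 4, 3, 2); releases (0, 1, 0, 0), pool now (1, 5, 3, 2)
  blocked: T4 wants (0, 3, 4, 2), pool (1, 5, 3, 2) — not enough R1
  blocked: T3 wants (2, 2, 2, 1), pool (1, 5, 3, 2) — not enough R4
Had the request been granted, T4 and T3 could never finish.
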